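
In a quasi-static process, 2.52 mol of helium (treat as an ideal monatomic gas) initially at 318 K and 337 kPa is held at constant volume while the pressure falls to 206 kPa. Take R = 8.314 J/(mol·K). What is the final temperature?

194 K

V₁ = nRT₁/P₁ = 2.52×8.314×318/337 = 19.8 L.
Isochoric: V stays 19.8 L; P/T = const ⇒ T₂ = 194 K, P₂ = 206 kPa.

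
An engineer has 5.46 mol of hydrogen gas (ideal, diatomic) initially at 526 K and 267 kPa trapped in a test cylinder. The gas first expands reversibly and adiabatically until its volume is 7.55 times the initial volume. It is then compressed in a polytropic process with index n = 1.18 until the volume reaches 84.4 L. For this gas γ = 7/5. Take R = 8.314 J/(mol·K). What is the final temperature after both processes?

V₁ = nRT₁/P₁ = 5.46×8.314×526/267 = 89.4 L.
Step 1 — Adiabatic: TV^(γ−1) = const ⇒ T₂ = 526×(0.132)^0.400 = 234 K; PV^γ = const ⇒ P₂ = 15.8 kPa.
ΔU = nCvΔT = 5.46×20.8×(234−526) = -33100 J.
Q = 0 for an adiabatic process, so W = −ΔU = 33100 J.
State after step 1: P = 15.8 kPa, V = 675 L, T = 234 K.
Step 2 — Polytropic n=1.18: T₂ = T₁(V₁/V₂)^(n−1) = 234×(8.00)^0.18 = 341 K; P₂ = P₁(V₁/V₂)^n = 183 kPa.
W = (P₁V₁−P₂V₂)/(n−1) = (15.8×675−183×84.4)/0.18 = -26800 J.
ΔU = nCvΔT = 5.46×20.8×(341−234) = 12100 J.
Q = ΔU + W = -14800 J.
Net over both steps: W = 6280 J, Q = -14800 J, ΔU = -21000 J.

341 K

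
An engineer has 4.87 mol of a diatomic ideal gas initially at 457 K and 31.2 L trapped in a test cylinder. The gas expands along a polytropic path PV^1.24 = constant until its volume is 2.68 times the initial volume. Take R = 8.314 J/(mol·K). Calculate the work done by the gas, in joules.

16200 J

P₁ = nRT₁/V₁ = 4.87×8.314×457/31.2 = 593 kPa.
Polytropic n=1.24: T₂ = T₁(V₁/V₂)^(n−1) = 457×(0.373)^0.24 = 361 K; P₂ = P₁(V₁/V₂)^n = 175 kPa.
W = (P₁V₁−P₂V₂)/(n−1) = (593×31.2−175×83.6)/0.24 = 16200 J.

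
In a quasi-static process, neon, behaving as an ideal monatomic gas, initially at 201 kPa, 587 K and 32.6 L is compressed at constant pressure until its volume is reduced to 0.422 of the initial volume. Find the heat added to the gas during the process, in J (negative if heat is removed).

-9470 J

n = P₁V₁/(RT₁) = 201×32.6/(8.314×587) = 1.34 mol.
Isobaric: P stays 201 kPa; V/T = const ⇒ T₂ = 248 K, V₂ = 13.8 L.
W = PΔV = 201×(13.8−32.6) kPa·L = -3790 J.
ΔU = nCvΔT = 1.34×12.5×(248−587) = -5680 J.
Q = ΔU + W = nCpΔT = -9470 J.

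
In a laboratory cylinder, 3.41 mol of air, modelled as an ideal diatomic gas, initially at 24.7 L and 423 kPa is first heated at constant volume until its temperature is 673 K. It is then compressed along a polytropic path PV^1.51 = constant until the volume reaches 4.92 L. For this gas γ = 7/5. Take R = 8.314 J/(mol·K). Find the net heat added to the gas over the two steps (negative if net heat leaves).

T₁ = P₁V₁/(nR) = 423×24.7/(3.41×8.314) = 369 K.
Step 1 — Isochoric: V stays 24.7 L; P/T = const ⇒ T₂ = 673 K, P₂ = 772 kPa.
W = 0 (no volume change).
ΔU = nCvΔT = 3.41×20.8×(673−369) = 21600 J.
Q = ΔU = 21600 J.
State after step 1: P = 772 kPa, V = 24.7 L, T = 673 K.
Step 2 — Polytropic n=1.51: T₂ = T₁(V₁/V₂)^(n−1) = 673×(5.02)^0.51 = 1530 K; P₂ = P₁(V₁/V₂)^n = 8830 kPa.
W = (P₁V₁−P₂V₂)/(n−1) = (772×24.7−8830×4.92)/0.51 = -47800 J.
ΔU = nCvΔT = 3.41×20.8×(1530−673) = 60900 J.
Q = ΔU + W = 13100 J.
Net over both steps: W = -47800 J, Q = 34700 J, ΔU = 82500 J.

34700 J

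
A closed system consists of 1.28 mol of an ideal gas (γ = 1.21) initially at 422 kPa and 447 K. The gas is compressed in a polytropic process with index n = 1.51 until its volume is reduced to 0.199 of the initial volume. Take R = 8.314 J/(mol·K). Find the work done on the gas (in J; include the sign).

11900 J

V₁ = nRT₁/P₁ = 1.28×8.314×447/422 = 11.3 L.
Polytropic n=1.51: T₂ = T₁(V₁/V₂)^(n−1) = 447×(5.03)^0.51 = 1020 K; P₂ = P₁(V₁/V₂)^n = 4830 kPa.
W = (P₁V₁−P₂V₂)/(n−1) = (422×11.3−4830×2.24)/0.51 = -11900 J.
Work done on the gas = −W_by = 11900 J.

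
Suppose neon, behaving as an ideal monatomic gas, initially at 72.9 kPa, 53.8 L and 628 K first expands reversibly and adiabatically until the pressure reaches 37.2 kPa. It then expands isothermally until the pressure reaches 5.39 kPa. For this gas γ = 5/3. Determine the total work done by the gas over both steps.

n = P₁V₁/(RT₁) = 72.9×53.8/(8.314×628) = 0.751 mol.
Step 1 — Adiabatic: T₂/T₁ = (P₂/P₁)^((γ−1)/γ) ⇒ T₂ = 628×(0.510)^0.400 = 480 K; V₂ = 80.6 L.
ΔU = nCvΔT = 0.751×12.5×(480−628) = -1390 J.
Q = 0 for an adiabatic process, so W = −ΔU = 1390 J.
State after step 1: P = 37.2 kPa, V = 80.6 L, T = 480 K.
Step 2 — Isothermal: T stays 480 K; PV = const ⇒ V₂ = 556 L, P₂ = 5.39 kPa.
ΔU = 0 (ideal gas, T constant).
W = nRT ln(V₂/V₁) = 0.751×8.314×480×ln(6.90) = 5790 J.
Q = ΔU + W = 5790 J.
Net over both steps: W = 7180 J, Q = 5790 J, ΔU = -1390 J.

7180 J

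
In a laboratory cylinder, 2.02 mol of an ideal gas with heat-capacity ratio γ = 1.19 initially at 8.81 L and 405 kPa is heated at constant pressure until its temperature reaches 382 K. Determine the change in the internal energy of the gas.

T₁ = P₁V₁/(nR) = 405×8.81/(2.02×8.314) = 212 K.
Isobaric: P stays 405 kPa; V/T = const ⇒ T₂ = 382 K, V₂ = 15.8 L.
For an ideal gas ΔU = nCvΔT with Cv = R/(γ−1) = 43.8 J/(mol·K).
ΔU = 2.02×43.8×(382−212) = 15000 J.

15000 J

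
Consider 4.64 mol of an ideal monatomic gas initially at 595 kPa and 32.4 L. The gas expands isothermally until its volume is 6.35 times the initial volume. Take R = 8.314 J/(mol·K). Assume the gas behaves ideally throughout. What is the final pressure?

93.7 kPa

T₁ = P₁V₁/(nR) = 595×32.4/(4.64×8.314) = 500 K.
Isothermal: T stays 500 K; PV = const ⇒ V₂ = 206 L, P₂ = 93.7 kPa.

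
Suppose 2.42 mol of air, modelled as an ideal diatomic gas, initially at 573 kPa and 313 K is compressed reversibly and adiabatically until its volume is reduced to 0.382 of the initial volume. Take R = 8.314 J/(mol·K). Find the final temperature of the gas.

V₁ = nRT₁/P₁ = 2.42×8.314×313/573 = 11.0 L.
Adiabatic: TV^(γ−1) = const ⇒ T₂ = 313×(2.62)^0.400 = 460 K; PV^γ = const ⇒ P₂ = 2200 kPa.

460 K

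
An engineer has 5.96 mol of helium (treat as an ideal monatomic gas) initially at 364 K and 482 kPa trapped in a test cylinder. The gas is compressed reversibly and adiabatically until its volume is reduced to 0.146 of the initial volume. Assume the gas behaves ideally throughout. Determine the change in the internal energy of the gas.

70500 J

V₁ = nRT₁/P₁ = 5.96×8.314×364/482 = 37.4 L.
Adiabatic: TV^(γ−1) = const ⇒ T₂ = 364×(6.85)^0.667 = 1310 K; PV^γ = const ⇒ P₂ = 11900 kPa.
For an ideal gas ΔU = nCvΔT with Cv = (3/2)R = 12.5 J/(mol·K).
ΔU = 5.96×12.5×(1310−364) = 70500 J.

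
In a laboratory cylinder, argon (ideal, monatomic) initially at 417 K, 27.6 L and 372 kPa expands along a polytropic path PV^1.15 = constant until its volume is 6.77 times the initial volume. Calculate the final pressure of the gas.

Polytropic n=1.15: T₂ = T₁(V₁/V₂)^(n−1) = 417×(0.148)^0.15 = 313 K; P₂ = P₁(V₁/V₂)^n = 41.2 kPa.

41.2 kPa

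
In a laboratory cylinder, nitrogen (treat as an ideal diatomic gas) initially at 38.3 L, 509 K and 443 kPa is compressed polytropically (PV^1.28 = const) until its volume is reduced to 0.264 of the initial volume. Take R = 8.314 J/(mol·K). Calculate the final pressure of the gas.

2440 kPa

Polytropic n=1.28: T₂ = T₁(V₁/V₂)^(n−1) = 509×(3.79)^0.28 = 739 K; P₂ = P₁(V₁/V₂)^n = 2440 kPa.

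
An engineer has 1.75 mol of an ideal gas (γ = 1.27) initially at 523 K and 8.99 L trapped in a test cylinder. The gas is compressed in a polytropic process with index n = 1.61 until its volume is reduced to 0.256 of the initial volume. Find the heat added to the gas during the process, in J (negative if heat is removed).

20400 J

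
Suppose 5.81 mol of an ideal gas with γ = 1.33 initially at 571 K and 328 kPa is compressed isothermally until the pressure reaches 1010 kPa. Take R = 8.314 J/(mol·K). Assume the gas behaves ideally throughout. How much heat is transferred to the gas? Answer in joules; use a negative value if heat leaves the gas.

-31000 J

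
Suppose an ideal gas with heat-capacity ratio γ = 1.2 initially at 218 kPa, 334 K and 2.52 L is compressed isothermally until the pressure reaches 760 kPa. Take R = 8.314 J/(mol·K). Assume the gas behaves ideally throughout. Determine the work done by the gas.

n = P₁V₁/(RT₁) = 218×2.52/(8.314×334) = 0.198 mol.
Isothermal: T stays 334 K; PV = const ⇒ V₂ = 0.723 L, P₂ = 760 kPa.
W = nRT ln(V₂/V₁) = 0.198×8.314×334×ln(0.287) = -686 J.

-686 J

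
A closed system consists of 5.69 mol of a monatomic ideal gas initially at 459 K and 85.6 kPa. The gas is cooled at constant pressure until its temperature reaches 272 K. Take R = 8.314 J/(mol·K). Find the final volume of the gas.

150 L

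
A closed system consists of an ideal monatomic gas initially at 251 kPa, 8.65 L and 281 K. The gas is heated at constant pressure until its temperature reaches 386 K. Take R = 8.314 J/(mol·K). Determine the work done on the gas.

n = P₁V₁/(RT₁) = 251×8.65/(8.314×281) = 0.929 mol.
Isobaric: P stays 251 kPa; V/T = const ⇒ T₂ = 386 K, V₂ = 11.9 L.
W = PΔV = 251×(11.9−8.65) kPa·L = 811 J.
Work done on the gas = −W_by = -811 J.

-811 J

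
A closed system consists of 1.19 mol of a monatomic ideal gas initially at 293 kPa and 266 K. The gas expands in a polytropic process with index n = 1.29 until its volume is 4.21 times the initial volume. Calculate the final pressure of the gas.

V₁ = nRT₁/P₁ = 1.19×8.314×266/293 = 8.98 L.
Polytropic n=1.29: T₂ = T₁(V₁/V₂)^(n−1) = 266×(0.238)^0.29 = 175 K; P₂ = P₁(V₁/V₂)^n = 45.9 kPa.

45.9 kPa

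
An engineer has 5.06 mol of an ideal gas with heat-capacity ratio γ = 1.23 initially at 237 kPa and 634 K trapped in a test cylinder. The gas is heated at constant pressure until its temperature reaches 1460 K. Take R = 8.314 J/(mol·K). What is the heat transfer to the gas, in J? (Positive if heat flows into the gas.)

V₁ = nRT₁/P₁ = 5.06×8.314×634/237 = 113 L.
Isobaric: P stays 237 kPa; V/T = const ⇒ T₂ = 1460 K, V₂ = 259 L.
W = PΔV = 237×(259−113) kPa·L = 34700 J.
ΔU = nCvΔT = 5.06×36.1×(1460−634) = 151000 J.
Q = ΔU + W = nCpΔT = 186000 J.

186000 J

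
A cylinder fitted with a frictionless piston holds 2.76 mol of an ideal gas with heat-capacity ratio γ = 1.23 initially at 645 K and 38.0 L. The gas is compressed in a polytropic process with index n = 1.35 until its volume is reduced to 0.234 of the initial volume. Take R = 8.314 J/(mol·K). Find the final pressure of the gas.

2770 kPa

P₁ = nRT₁/V₁ = 2.76×8.314×645/38.0 = 389 kPa.
Polytropic n=1.35: T₂ = T₁(V₁/V₂)^(n−1) = 645×(4.27)^0.35 = 1070 K; P₂ = P₁(V₁/V₂)^n = 2770 kPa.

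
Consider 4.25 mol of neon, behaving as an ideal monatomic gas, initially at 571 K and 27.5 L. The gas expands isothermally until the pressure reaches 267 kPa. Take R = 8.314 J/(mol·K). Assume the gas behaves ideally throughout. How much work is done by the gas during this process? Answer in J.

20400 J

P₁ = nRT₁/V₁ = 4.25×8.314×571/27.5 = 734 kPa.
Isothermal: T stays 571 K; PV = const ⇒ V₂ = 75.6 L, P₂ = 267 kPa.
W = nRT ln(V₂/V₁) = 4.25×8.314×571×ln(2.75) = 20400 J.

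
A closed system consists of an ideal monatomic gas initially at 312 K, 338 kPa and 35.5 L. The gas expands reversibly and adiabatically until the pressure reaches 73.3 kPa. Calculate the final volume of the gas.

88.8 L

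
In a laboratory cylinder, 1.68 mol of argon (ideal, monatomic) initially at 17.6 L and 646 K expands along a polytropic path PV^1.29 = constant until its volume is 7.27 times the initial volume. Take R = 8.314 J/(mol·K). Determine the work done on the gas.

-13600 J

P₁ = nRT₁/V₁ = 1.68×8.314×646/17.6 = 513 kPa.
Polytropic n=1.29: T₂ = T₁(V₁/V₂)^(n−1) = 646×(0.138)^0.29 = 363 K; P₂ = P₁(V₁/V₂)^n = 39.7 kPa.
W = (P₁V₁−P₂V₂)/(n−1) = (513×17.6−39.7×128)/0.29 = 13600 J.
Work done on the gas = −W_by = -13600 J.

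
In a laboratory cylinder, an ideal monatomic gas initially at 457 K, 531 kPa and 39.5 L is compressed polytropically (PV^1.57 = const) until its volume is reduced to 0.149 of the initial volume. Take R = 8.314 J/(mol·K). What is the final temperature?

Polytropic n=1.57: T₂ = T₁(V₁/V₂)^(n−1) = 457×(6.71)^0.57 = 1350 K; P₂ = P₁(V₁/V₂)^n = 10500 kPa.

1350 K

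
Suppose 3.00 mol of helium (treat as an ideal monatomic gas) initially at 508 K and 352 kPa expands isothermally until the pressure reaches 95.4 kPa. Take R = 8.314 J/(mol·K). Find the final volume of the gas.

133 L

V₁ = nRT₁/P₁ = 3.00×8.314×508/352 = 36.0 L.
Isothermal: T stays 508 K; PV = const ⇒ V₂ = 133 L, P₂ = 95.4 kPa.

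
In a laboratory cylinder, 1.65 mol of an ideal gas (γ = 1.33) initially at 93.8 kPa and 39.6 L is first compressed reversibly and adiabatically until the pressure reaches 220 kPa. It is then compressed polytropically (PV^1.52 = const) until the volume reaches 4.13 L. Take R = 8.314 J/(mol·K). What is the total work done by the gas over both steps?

T₁ = P₁V₁/(nR) = 93.8×39.6/(1.65×8.314) = 271 K.
Step 1 — Adiabatic: T₂/T₁ = (P₂/P₁)^((γ−1)/γ) ⇒ T₂ = 271×(2.35)^0.248 = 335 K; V₂ = 20.9 L.
ΔU = nCvΔT = 1.65×25.2×(335−271) = 2650 J.
Q = 0 for an adiabatic process, so W = −ΔU = -2650 J.
State after step 1: P = 220 kPa, V = 20.9 L, T = 335 K.
Step 2 — Polytropic n=1.52: T₂ = T₁(V₁/V₂)^(n−1) = 335×(5.05)^0.52 = 777 K; P₂ = P₁(V₁/V₂)^n = 2580 kPa.
W = (P₁V₁−P₂V₂)/(n−1) = (220×20.9−2580×4.13)/0.52 = -11700 J.
ΔU = nCvΔT = 1.65×25.2×(777−335) = 18400 J.
Q = ΔU + W = 6710 J.
Net over both steps: W = -14300 J, Q = 6710 J, ΔU = 21000 J.

-14300 J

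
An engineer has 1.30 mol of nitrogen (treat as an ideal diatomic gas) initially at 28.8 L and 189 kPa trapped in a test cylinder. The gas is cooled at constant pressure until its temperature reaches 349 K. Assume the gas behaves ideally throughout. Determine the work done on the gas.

T₁ = P₁V₁/(nR) = 189×28.8/(1.30×8.314) = 504 K.
Isobaric: P stays 189 kPa; V/T = const ⇒ T₂ = 349 K, V₂ = 20.0 L.
W = PΔV = 189×(20.0−28.8) kPa·L = -1670 J.
Work done on the gas = −W_by = 1670 J.

1670 J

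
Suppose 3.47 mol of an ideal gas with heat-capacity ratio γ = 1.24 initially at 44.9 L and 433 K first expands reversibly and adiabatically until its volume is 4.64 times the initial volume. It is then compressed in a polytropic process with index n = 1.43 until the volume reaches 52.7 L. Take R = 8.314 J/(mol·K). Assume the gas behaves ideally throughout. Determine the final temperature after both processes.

541 K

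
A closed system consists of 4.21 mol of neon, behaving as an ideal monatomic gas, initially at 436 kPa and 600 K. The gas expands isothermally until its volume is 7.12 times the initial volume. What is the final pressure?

V₁ = nRT₁/P₁ = 4.21×8.314×600/436 = 48.2 L.
Isothermal: T stays 600 K; PV = const ⇒ V₂ = 343 L, P₂ = 61.2 kPa.

61.2 kPa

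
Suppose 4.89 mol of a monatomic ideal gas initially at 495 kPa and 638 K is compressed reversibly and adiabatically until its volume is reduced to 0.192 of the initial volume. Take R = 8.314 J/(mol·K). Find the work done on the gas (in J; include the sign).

V₁ = nRT₁/P₁ = 4.89×8.314×638/495 = 52.4 L.
Adiabatic: TV^(γ−1) = const ⇒ T₂ = 638×(5.21)^0.667 = 1920 K; PV^γ = const ⇒ P₂ = 7750 kPa.
ΔU = nCvΔT = 4.89×12.5×(1920−638) = 78000 J.
Q = 0 for an adiabatic process, so W = −ΔU = -78000 J.
Work done on the gas = −W_by = 78000 J.

78000 J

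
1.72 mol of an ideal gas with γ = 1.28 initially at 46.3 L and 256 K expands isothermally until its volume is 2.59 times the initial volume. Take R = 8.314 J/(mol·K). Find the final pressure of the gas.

30.5 kPa

P₁ = nRT₁/V₁ = 1.72×8.314×256/46.3 = 79.1 kPa.
Isothermal: T stays 256 K; PV = const ⇒ V₂ = 120 L, P₂ = 30.5 kPa.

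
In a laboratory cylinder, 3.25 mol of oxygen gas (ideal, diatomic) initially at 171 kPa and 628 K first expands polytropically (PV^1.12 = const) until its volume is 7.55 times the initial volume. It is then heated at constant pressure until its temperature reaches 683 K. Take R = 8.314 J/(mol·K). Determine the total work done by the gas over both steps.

35600 J

V₁ = nRT₁/P₁ = 3.25×8.314×628/171 = 99.2 L.
Step 1 — Polytropic n=1.12: T₂ = T₁(V₁/V₂)^(n−1) = 628×(0.132)^0.12 = 493 K; P₂ = P₁(V₁/V₂)^n = 17.8 kPa.
W = (P₁V₁−P₂V₂)/(n−1) = (171×99.2−17.8×749)/0.12 = 30500 J.
ΔU = nCvΔT = 3.25×20.8×(493−628) = -9140 J.
Q = ΔU + W = 21300 J.
State after step 1: P = 17.8 kPa, V = 749 L, T = 493 K.
Step 2 — Isobaric: P stays 17.8 kPa; V/T = const ⇒ T₂ = 683 K, V₂ = 1040 L.
W = PΔV = 17.8×(1040−749) kPa·L = 5140 J.
ΔU = nCvΔT = 3.25×20.8×(683−493) = 12900 J.
Q = ΔU + W = nCpΔT = 18000 J.
Net over both steps: W = 35600 J, Q = 39300 J, ΔU = 3720 J.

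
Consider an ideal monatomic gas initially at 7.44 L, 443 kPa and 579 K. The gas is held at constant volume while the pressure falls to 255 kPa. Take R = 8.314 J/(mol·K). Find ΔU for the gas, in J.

n = P₁V₁/(RT₁) = 443×7.44/(8.314×579) = 0.685 mol.
Isochoric: V stays 7.44 L; P/T = const ⇒ T₂ = 333 K, P₂ = 255 kPa.
For an ideal gas ΔU = nCvΔT with Cv = (3/2)R = 12.5 J/(mol·K).
ΔU = 0.685×12.5×(333−579) = -2100 J.

-2100 J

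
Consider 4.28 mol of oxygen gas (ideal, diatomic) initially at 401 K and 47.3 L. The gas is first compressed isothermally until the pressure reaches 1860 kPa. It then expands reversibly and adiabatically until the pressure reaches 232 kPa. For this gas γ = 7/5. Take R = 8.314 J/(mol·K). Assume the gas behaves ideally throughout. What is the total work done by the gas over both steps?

P₁ = nRT₁/V₁ = 4.28×8.314×401/47.3 = 302 kPa.
Step 1 — Isothermal: T stays 401 K; PV = const ⇒ V₂ = 7.67 L, P₂ = 1860 kPa.
ΔU = 0 (ideal gas, T constant).
W = nRT ln(V₂/V₁) = 4.28×8.314×401×ln(0.162) = -26000 J.
Q = ΔU + W = -26000 J.
State after step 1: P = 1860 kPa, V = 7.67 L, T = 401 K.
Step 2 — Adiabatic: T₂/T₁ = (P₂/P₁)^((γ−1)/γ) ⇒ T₂ = 401×(0.125)^0.286 = 221 K; V₂ = 33.9 L.
ΔU = nCvΔT = 4.28×20.8×(221−401) = -16000 J.
Q = 0 for an adiabatic process, so W = −ΔU = 16000 J.
Net over both steps: W = -9960 J, Q = -26000 J, ΔU = -16000 J.

-9960 J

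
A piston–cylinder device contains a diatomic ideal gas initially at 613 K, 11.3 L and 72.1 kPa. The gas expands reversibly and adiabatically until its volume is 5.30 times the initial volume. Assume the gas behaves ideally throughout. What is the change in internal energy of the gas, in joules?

n = P₁V₁/(RT₁) = 72.1×11.3/(8.314×613) = 0.160 mol.
Adiabatic: TV^(γ−1) = const ⇒ T₂ = 613×(0.189)^0.400 = 315 K; PV^γ = const ⇒ P₂ = 6.98 kPa.
For an ideal gas ΔU = nCvΔT with Cv = (5/2)R = 20.8 J/(mol·K).
ΔU = 0.160×20.8×(315−613) = -992 J.

-992 J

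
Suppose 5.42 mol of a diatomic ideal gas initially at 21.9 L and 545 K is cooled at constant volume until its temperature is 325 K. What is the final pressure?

669 kPa

P₁ = nRT₁/V₁ = 5.42×8.314×545/21.9 = 1120 kPa.
Isochoric: V stays 21.9 L; P/T = const ⇒ T₂ = 325 K, P₂ = 669 kPa.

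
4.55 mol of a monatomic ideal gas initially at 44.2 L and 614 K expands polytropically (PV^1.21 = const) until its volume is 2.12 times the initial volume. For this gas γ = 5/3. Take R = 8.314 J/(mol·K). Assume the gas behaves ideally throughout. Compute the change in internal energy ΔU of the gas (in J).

P₁ = nRT₁/V₁ = 4.55×8.314×614/44.2 = 525 kPa.
Polytropic n=1.21: T₂ = T₁(V₁/V₂)^(n−1) = 614×(0.472)^0.21 = 524 K; P₂ = P₁(V₁/V₂)^n = 212 kPa.
For an ideal gas ΔU = nCvΔT with Cv = (3/2)R = 12.5 J/(mol·K).
ΔU = 4.55×12.5×(524−614) = -5090 J.

-5090 J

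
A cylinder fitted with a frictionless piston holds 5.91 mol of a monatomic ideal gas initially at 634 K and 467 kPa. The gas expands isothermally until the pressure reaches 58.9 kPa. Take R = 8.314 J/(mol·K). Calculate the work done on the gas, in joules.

-64500 J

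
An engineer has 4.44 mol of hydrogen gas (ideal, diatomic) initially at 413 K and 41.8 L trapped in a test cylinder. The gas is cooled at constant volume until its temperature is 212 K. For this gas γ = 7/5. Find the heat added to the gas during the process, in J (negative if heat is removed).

P₁ = nRT₁/V₁ = 4.44×8.314×413/41.8 = 365 kPa.
Isochoric: V stays 41.8 L; P/T = const ⇒ T₂ = 212 K, P₂ = 187 kPa.
W = 0 (no volume change).
ΔU = nCvΔT = 4.44×20.8×(212−413) = -18500 J.
Q = ΔU = -18500 J.

-18500 J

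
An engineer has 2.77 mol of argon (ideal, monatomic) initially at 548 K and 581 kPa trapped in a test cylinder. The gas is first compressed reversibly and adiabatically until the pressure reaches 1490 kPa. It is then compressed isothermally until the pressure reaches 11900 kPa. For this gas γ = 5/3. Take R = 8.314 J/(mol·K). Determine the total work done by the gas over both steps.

-46900 J

V₁ = nRT₁/P₁ = 2.77×8.314×548/581 = 21.7 L.
Step 1 — Adiabatic: T₂/T₁ = (P₂/P₁)^((γ−1)/γ) ⇒ T₂ = 548×(2.56)^0.400 = 799 K; V₂ = 12.3 L.
ΔU = nCvΔT = 2.77×12.5×(799−548) = 8660 J.
Q = 0 for an adiabatic process, so W = −ΔU = -8660 J.
State after step 1: P = 1490 kPa, V = 12.3 L, T = 799 K.
Step 2 — Isothermal: T stays 799 K; PV = const ⇒ V₂ = 1.55 L, P₂ = 11900 kPa.
ΔU = 0 (ideal gas, T constant).
W = nRT ln(V₂/V₁) = 2.77×8.314×799×ln(0.125) = -38200 J.
Q = ΔU + W = -38200 J.
Net over both steps: W = -46900 J, Q = -38200 J, ΔU = 8660 J.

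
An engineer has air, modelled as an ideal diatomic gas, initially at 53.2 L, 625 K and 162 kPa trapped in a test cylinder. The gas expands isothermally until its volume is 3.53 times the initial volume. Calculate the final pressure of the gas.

45.9 kPa

Isothermal: T stays 625 K; PV = const ⇒ V₂ = 188 L, P₂ = 45.9 kPa.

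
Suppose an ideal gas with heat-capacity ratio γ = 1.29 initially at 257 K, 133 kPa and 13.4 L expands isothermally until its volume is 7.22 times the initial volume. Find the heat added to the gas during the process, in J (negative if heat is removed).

n = P₁V₁/(RT₁) = 133×13.4/(8.314×257) = 0.834 mol.
Isothermal: T stays 257 K; PV = const ⇒ V₂ = 96.7 L, P₂ = 18.4 kPa.
ΔU = 0 (ideal gas, T constant).
W = nRT ln(V₂/V₁) = 0.834×8.314×257×ln(7.22) = 3520 J.
Q = ΔU + W = 3520 J.

3520 J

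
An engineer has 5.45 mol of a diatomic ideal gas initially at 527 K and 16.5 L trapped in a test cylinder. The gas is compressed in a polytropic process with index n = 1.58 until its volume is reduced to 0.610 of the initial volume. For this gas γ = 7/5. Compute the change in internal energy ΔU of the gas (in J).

19800 J

P₁ = nRT₁/V₁ = 5.45×8.314×527/16.5 = 1450 kPa.
Polytropic n=1.58: T₂ = T₁(V₁/V₂)^(n−1) = 527×(1.64)^0.58 = 702 K; P₂ = P₁(V₁/V₂)^n = 3160 kPa.
For an ideal gas ΔU = nCvΔT with Cv = (5/2)R = 20.8 J/(mol·K).
ΔU = 5.45×20.8×(702−527) = 19800 J.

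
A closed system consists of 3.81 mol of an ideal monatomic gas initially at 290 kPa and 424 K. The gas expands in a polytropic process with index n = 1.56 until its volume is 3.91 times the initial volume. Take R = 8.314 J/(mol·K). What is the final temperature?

198 K

V₁ = nRT₁/P₁ = 3.81×8.314×424/290 = 46.3 L.
Polytropic n=1.56: T₂ = T₁(V₁/V₂)^(n−1) = 424×(0.256)^0.56 = 198 K; P₂ = P₁(V₁/V₂)^n = 34.6 kPa.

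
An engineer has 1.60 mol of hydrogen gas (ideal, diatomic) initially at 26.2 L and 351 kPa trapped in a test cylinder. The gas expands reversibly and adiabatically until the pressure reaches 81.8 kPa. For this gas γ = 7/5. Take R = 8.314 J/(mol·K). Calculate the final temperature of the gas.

456 K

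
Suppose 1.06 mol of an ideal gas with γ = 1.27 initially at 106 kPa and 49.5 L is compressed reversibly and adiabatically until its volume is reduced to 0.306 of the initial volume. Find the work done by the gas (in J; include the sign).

T₁ = P₁V₁/(nR) = 106×49.5/(1.06×8.314) = 595 K.
Adiabatic: TV^(γ−1) = const ⇒ T₂ = 595×(3.27)^0.270 = 820 K; PV^γ = const ⇒ P₂ = 477 kPa.
ΔU = nCvΔT = 1.06×30.8×(820−595) = 7320 J.
Q = 0 for an adiabatic process, so W = −ΔU = -7320 J.

-7320 J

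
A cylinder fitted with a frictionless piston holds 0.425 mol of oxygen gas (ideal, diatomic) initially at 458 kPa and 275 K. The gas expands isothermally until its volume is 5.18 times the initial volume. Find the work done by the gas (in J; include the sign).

V₁ = nRT₁/P₁ = 0.425×8.314×275/458 = 2.12 L.
Isothermal: T stays 275 K; PV = const ⇒ V₂ = 11.0 L, P₂ = 88.4 kPa.
W = nRT ln(V₂/V₁) = 0.425×8.314×275×ln(5.18) = 1600 J.

1600 J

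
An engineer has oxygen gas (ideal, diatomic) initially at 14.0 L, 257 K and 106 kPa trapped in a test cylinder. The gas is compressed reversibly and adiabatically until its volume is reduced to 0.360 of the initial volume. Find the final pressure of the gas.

443 kPa

Adiabatic: TV^(γ−1) = const ⇒ T₂ = 257×(2.78)^0.400 = 387 K; PV^γ = const ⇒ P₂ = 443 kPa.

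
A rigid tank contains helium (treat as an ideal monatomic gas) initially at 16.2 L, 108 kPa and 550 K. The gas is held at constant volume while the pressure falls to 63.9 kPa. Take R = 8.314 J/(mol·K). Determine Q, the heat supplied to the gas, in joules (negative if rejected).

n = P₁V₁/(RT₁) = 108×16.2/(8.314×550) = 0.383 mol.
Isochoric: V stays 16.2 L; P/T = const ⇒ T₂ = 325 K, P₂ = 63.9 kPa.
W = 0 (no volume change).
ΔU = nCvΔT = 0.383×12.5×(325−550) = -1070 J.
Q = ΔU = -1070 J.

-1070 J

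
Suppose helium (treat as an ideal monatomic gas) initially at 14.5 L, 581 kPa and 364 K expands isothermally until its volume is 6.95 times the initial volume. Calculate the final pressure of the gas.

Isothermal: T stays 364 K; PV = const ⇒ V₂ = 101 L, P₂ = 83.6 kPa.

83.6 kPa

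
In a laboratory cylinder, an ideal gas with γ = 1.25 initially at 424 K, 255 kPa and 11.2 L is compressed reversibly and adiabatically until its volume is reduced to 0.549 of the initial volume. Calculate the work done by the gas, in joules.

-1850 J

n = P₁V₁/(RT₁) = 255×11.2/(8.314×424) = 0.810 mol.
Adiabatic: TV^(γ−1) = const ⇒ T₂ = 424×(1.82)^0.250 = 493 K; PV^γ = const ⇒ P₂ = 540 kPa.
ΔU = nCvΔT = 0.810×33.3×(493−424) = 1850 J.
Q = 0 for an adiabatic process, so W = −ΔU = -1850 J.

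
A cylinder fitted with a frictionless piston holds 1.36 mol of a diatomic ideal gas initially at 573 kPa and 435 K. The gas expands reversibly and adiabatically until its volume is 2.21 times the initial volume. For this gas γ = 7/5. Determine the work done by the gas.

V₁ = nRT₁/P₁ = 1.36×8.314×435/573 = 8.58 L.
Adiabatic: TV^(γ−1) = const ⇒ T₂ = 435×(0.452)^0.400 = 317 K; PV^γ = const ⇒ P₂ = 189 kPa.
ΔU = nCvΔT = 1.36×20.8×(317−435) = -3340 J.
Q = 0 for an adiabatic process, so W = −ΔU = 3340 J.

3340 J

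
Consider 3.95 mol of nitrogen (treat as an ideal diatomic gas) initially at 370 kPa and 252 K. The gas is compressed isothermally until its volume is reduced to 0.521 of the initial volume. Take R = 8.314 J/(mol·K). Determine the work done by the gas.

-5400 J

V₁ = nRT₁/P₁ = 3.95×8.314×252/370 = 22.4 L.
Isothermal: T stays 252 K; PV = const ⇒ V₂ = 11.7 L, P₂ = 710 kPa.
W = nRT ln(V₂/V₁) = 3.95×8.314×252×ln(0.521) = -5400 J.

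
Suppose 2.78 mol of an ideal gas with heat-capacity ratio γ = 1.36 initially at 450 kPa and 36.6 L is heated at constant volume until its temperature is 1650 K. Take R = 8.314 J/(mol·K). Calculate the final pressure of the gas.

T₁ = P₁V₁/(nR) = 450×36.6/(2.78×8.314) = 713 K.
Isochoric: V stays 36.6 L; P/T = const ⇒ T₂ = 1650 K, P₂ = 1040 kPa.

1040 kPa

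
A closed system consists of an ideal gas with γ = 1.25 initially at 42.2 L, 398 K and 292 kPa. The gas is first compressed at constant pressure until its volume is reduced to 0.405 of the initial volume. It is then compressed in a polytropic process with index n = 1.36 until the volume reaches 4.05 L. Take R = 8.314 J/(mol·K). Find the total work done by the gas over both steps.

n = P₁V₁/(RT₁) = 292×42.2/(8.314×398) = 3.72 mol.
Step 1 — Isobaric: P stays 292 kPa; V/T = const ⇒ T₂ = 161 K, V₂ = 17.1 L.
W = PΔV = 292×(17.1−42.2) kPa·L = -7330 J.
ΔU = nCvΔT = 3.72×33.3×(161−398) = -29300 J.
Q = ΔU + W = nCpΔT = -36700 J.
State after step 1: P = 292 kPa, V = 17.1 L, T = 161 K.
Step 2 — Polytropic n=1.36: T₂ = T₁(V₁/V₂)^(n−1) = 161×(4.22)^0.36 = 271 K; P₂ = P₁(V₁/V₂)^n = 2070 kPa.
W = (P₁V₁−P₂V₂)/(n−1) = (292×17.1−2070×4.05)/0.36 = -9420 J.
ΔU = nCvΔT = 3.72×33.3×(271−161) = 13600 J.
Q = ΔU + W = 4140 J.
Net over both steps: W = -16700 J, Q = -32500 J, ΔU = -15800 J.

-16700 J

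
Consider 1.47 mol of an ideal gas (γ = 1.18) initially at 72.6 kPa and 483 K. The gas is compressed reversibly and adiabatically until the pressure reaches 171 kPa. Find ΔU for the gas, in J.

V₁ = nRT₁/P₁ = 1.47×8.314×483/72.6 = 81.3 L.
Adiabatic: T₂/T₁ = (P₂/P₁)^((γ−1)/γ) ⇒ T₂ = 483×(2.36)^0.153 = 550 K; V₂ = 39.3 L.
For an ideal gas ΔU = nCvΔT with Cv = R/(γ−1) = 46.2 J/(mol·K).
ΔU = 1.47×46.2×(550−483) = 4580 J.

4580 J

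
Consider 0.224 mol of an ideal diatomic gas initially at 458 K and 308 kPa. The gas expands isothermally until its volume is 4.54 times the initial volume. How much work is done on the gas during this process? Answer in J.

V₁ = nRT₁/P₁ = 0.224×8.314×458/308 = 2.77 L.
Isothermal: T stays 458 K; PV = const ⇒ V₂ = 12.6 L, P₂ = 67.8 kPa.
W = nRT ln(V₂/V₁) = 0.224×8.314×458×ln(4.54) = 1290 J.
Work done on the gas = −W_by = -1290 J.

-1290 J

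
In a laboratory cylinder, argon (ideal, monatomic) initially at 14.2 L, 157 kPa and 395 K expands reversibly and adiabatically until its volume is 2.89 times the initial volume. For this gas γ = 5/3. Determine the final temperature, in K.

195 K

Adiabatic: TV^(γ−1) = const ⇒ T₂ = 395×(0.346)^0.667 = 195 K; PV^γ = const ⇒ P₂ = 26.8 kPa.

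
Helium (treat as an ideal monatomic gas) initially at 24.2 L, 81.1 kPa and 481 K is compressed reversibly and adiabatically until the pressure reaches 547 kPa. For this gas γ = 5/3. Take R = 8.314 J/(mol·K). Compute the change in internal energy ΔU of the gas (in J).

n = P₁V₁/(RT₁) = 81.1×24.2/(8.314×481) = 0.491 mol.
Adiabatic: T₂/T₁ = (P₂/P₁)^((γ−1)/γ) ⇒ T₂ = 481×(6.74)^0.400 = 1030 K; V₂ = 7.70 L.
For an ideal gas ΔU = nCvΔT with Cv = (3/2)R = 12.5 J/(mol·K).
ΔU = 0.491×12.5×(1030−481) = 3370 J.

3370 J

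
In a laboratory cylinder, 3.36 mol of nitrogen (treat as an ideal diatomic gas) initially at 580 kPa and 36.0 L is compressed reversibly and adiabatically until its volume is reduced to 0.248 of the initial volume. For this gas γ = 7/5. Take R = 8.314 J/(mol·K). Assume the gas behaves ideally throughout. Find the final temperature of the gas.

1310 K

T₁ = P₁V₁/(nR) = 580×36.0/(3.36×8.314) = 747 K.
Adiabatic: TV^(γ−1) = const ⇒ T₂ = 747×(4.03)^0.400 = 1310 K; PV^γ = const ⇒ P₂ = 4090 kPa.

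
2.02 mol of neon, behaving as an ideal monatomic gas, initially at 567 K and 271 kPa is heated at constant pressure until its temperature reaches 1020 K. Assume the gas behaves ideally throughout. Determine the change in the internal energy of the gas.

V₁ = nRT₁/P₁ = 2.02×8.314×567/271 = 35.1 L.
Isobaric: P stays 271 kPa; V/T = const ⇒ T₂ = 1020 K, V₂ = 63.2 L.
For an ideal gas ΔU = nCvΔT with Cv = (3/2)R = 12.5 J/(mol·K).
ΔU = 2.02×12.5×(1020−567) = 11400 J.

11400 J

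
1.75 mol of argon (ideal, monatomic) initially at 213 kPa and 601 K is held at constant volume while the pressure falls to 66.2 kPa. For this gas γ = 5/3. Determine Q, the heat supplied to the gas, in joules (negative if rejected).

V₁ = nRT₁/P₁ = 1.75×8.314×601/213 = 41.1 L.
Isochoric: V stays 41.1 L; P/T = const ⇒ T₂ = 187 K, P₂ = 66.2 kPa.
W = 0 (no volume change).
ΔU = nCvΔT = 1.75×12.5×(187−601) = -9040 J.
Q = ΔU = -9040 J.

-9040 J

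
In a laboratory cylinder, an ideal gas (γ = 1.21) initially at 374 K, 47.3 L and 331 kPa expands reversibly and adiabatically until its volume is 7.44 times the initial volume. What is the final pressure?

Adiabatic: TV^(γ−1) = const ⇒ T₂ = 374×(0.134)^0.210 = 245 K; PV^γ = const ⇒ P₂ = 29.2 kPa.

29.2 kPa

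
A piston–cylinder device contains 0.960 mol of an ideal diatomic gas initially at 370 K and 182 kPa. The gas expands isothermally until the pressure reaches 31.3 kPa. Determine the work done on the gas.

V₁ = nRT₁/P₁ = 0.960×8.314×370/182 = 16.2 L.
Isothermal: T stays 370 K; PV = const ⇒ V₂ = 94.3 L, P₂ = 31.3 kPa.
W = nRT ln(V₂/V₁) = 0.960×8.314×370×ln(5.81) = 5200 J.
Work done on the gas = −W_by = -5200 J.

-5200 J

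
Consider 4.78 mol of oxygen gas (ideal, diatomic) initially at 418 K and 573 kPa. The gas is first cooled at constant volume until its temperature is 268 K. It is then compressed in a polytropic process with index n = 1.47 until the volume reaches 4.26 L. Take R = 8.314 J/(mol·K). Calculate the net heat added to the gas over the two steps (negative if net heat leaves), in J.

-9100 J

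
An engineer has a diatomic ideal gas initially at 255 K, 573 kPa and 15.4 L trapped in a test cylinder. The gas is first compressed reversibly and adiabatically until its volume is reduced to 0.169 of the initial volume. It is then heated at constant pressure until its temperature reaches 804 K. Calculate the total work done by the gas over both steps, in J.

-13000 J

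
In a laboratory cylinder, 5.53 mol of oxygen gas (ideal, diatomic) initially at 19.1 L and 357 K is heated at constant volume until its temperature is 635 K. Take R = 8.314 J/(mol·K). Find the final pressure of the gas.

P₁ = nRT₁/V₁ = 5.53×8.314×357/19.1 = 859 kPa.
Isochoric: V stays 19.1 L; P/T = const ⇒ T₂ = 635 K, P₂ = 1530 kPa.

1530 kPa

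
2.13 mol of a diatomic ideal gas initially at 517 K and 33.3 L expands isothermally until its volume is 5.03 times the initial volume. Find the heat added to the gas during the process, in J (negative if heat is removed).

P₁ = nRT₁/V₁ = 2.13×8.314×517/33.3 = 275 kPa.
Isothermal: T stays 517 K; PV = const ⇒ V₂ = 167 L, P₂ = 54.7 kPa.
ΔU = 0 (ideal gas, T constant).
W = nRT ln(V₂/V₁) = 2.13×8.314×517×ln(5.03) = 14800 J.
Q = ΔU + W = 14800 J.

14800 J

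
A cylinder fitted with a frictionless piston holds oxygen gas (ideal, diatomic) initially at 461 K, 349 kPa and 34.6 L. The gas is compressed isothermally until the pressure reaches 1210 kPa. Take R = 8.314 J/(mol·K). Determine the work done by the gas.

-15000 J

n = P₁V₁/(RT₁) = 349×34.6/(8.314×461) = 3.15 mol.
Isothermal: T stays 461 K; PV = const ⇒ V₂ = 9.98 L, P₂ = 1210 kPa.
W = nRT ln(V₂/V₁) = 3.15×8.314×461×ln(0.288) = -15000 J.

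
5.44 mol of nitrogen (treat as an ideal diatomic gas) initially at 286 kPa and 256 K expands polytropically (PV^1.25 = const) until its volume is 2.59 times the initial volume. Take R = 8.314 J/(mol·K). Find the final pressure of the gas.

87.0 kPa

V₁ = nRT₁/P₁ = 5.44×8.314×256/286 = 40.5 L.
Polytropic n=1.25: T₂ = T₁(V₁/V₂)^(n−1) = 256×(0.386)^0.25 = 202 K; P₂ = P₁(V₁/V₂)^n = 87.0 kPa.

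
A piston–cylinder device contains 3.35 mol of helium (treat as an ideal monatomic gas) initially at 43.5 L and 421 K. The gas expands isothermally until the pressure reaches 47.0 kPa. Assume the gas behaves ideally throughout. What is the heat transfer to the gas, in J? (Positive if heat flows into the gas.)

P₁ = nRT₁/V₁ = 3.35×8.314×421/43.5 = 270 kPa.
Isothermal: T stays 421 K; PV = const ⇒ V₂ = 249 L, P₂ = 47.0 kPa.
ΔU = 0 (ideal gas, T constant).
W = nRT ln(V₂/V₁) = 3.35×8.314×421×ln(5.74) = 20500 J.
Q = ΔU + W = 20500 J.

20500 J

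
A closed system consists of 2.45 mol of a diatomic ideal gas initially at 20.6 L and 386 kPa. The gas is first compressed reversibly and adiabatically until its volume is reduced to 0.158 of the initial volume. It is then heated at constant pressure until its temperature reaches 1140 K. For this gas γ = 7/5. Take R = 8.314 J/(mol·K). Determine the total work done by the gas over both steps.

-15100 J

T₁ = P₁V₁/(nR) = 386×20.6/(2.45×8.314) = 390 K.
Step 1 — Adiabatic: TV^(γ−1) = const ⇒ T₂ = 390×(6.33)^0.400 = 817 K; PV^γ = const ⇒ P₂ = 5110 kPa.
ΔU = nCvΔT = 2.45×20.8×(817−390) = 21700 J.
Q = 0 for an adiabatic process, so W = −ΔU = -21700 J.
State after step 1: P = 5110 kPa, V = 3.25 L, T = 817 K.
Step 2 — Isobaric: P stays 5110 kPa; V/T = const ⇒ T₂ = 1140 K, V₂ = 4.54 L.
W = PΔV = 5110×(4.54−3.25) kPa·L = 6590 J.
ΔU = nCvΔT = 2.45×20.8×(1140−817) = 16500 J.
Q = ΔU + W = nCpΔT = 23100 J.
Net over both steps: W = -15100 J, Q = 23100 J, ΔU = 38200 J.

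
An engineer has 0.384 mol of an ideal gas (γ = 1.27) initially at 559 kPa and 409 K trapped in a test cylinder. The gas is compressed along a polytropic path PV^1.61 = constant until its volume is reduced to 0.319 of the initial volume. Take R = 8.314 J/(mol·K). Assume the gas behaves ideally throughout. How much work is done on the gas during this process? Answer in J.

2160 J

V₁ = nRT₁/P₁ = 0.384×8.314×409/559 = 2.34 L.
Polytropic n=1.61: T₂ = T₁(V₁/V₂)^(n−1) = 409×(3.13)^0.61 = 821 K; P₂ = P₁(V₁/V₂)^n = 3520 kPa.
W = (P₁V₁−P₂V₂)/(n−1) = (559×2.34−3520×0.745)/0.61 = -2160 J.
Work done on the gas = −W_by = 2160 J.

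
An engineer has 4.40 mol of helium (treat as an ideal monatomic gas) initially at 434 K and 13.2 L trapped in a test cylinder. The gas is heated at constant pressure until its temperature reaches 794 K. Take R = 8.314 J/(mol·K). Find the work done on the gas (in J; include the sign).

P₁ = nRT₁/V₁ = 4.40×8.314×434/13.2 = 1200 kPa.
Isobaric: P stays 1200 kPa; V/T = const ⇒ T₂ = 794 K, V₂ = 24.1 L.
W = PΔV = 1200×(24.1−13.2) kPa·L = 13200 J.
Work done on the gas = −W_by = -13200 J.

-13200 J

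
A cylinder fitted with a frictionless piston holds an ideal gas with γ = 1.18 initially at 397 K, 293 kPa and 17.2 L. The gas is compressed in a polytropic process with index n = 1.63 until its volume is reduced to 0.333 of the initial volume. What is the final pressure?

1760 kPa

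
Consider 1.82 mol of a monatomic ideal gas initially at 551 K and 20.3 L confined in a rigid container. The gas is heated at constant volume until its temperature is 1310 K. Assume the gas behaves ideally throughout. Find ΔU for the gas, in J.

17200 J

P₁ = nRT₁/V₁ = 1.82×8.314×551/20.3 = 411 kPa.
Isochoric: V stays 20.3 L; P/T = const ⇒ T₂ = 1310 K, P₂ = 976 kPa.
For an ideal gas ΔU = nCvΔT with Cv = (3/2)R = 12.5 J/(mol·K).
ΔU = 1.82×12.5×(1310−551) = 17200 J.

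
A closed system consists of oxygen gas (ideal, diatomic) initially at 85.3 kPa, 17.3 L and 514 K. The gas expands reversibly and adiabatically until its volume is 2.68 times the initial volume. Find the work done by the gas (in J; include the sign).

n = P₁V₁/(RT₁) = 85.3×17.3/(8.314×514) = 0.345 mol.
Adiabatic: TV^(γ−1) = const ⇒ T₂ = 514×(0.373)^0.400 = 347 K; PV^γ = const ⇒ P₂ = 21.5 kPa.
ΔU = nCvΔT = 0.345×20.8×(347−514) = -1200 J.
Q = 0 for an adiabatic process, so W = −ΔU = 1200 J.

1200 J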